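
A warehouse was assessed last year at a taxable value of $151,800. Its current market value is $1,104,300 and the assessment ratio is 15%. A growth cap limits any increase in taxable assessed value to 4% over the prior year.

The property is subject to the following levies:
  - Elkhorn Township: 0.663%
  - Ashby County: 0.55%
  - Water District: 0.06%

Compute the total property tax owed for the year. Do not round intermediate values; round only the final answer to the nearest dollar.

Uncapped assessed value = $1,104,300 × 0.15 = $165,645
Cap limit = $151,800 × 1.04 = $157,872
Taxable assessed value = min($165,645, $157,872) = $157,872 (cap binds)
Elkhorn Township: $157,872 × 0.00663 = $1,046.69136
Ashby County: $157,872 × 0.0055 = $868.296
Water District: $157,872 × 0.0006 = $94.7232
Total = $2,009.71056

$2,010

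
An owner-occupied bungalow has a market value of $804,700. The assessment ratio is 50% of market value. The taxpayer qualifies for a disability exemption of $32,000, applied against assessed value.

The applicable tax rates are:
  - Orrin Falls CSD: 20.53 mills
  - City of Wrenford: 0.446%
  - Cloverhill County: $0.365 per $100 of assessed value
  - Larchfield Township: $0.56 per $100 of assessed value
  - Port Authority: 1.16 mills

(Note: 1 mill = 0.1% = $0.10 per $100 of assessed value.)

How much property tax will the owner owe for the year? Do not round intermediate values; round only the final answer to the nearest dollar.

$13,110

Assessed value = $804,700 × 0.5 = $402,350
Taxable value = $402,350 − $32,000 = $370,350
Orrin Falls CSD: $370,350 × 0.02053 = $7,603.2855
City of Wrenford: $370,350 × 0.00446 = $1,651.761
Cloverhill County: $370,350 × 0.00365 = $1,351.7775
Larchfield Township: $370,350 × 0.0056 = $2,073.96
Port Authority: $370,350 × 0.00116 = $429.606
Total = $13,110.39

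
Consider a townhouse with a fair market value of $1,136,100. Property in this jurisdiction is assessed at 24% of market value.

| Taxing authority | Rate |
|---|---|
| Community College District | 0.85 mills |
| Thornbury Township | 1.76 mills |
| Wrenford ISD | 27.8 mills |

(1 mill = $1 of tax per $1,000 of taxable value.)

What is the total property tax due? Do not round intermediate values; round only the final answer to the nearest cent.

Assessed value = $1,136,100 × 0.24 = $272,664
Community College District: $272,664 × 0.00085 = $231.7644
Thornbury Township: $272,664 × 0.00176 = $479.88864
Wrenford ISD: $272,664 × 0.0278 = $7,580.0592
Total = $231.7644 + $479.88864 + $7,580.0592 = $8,291.71224

$8,291.71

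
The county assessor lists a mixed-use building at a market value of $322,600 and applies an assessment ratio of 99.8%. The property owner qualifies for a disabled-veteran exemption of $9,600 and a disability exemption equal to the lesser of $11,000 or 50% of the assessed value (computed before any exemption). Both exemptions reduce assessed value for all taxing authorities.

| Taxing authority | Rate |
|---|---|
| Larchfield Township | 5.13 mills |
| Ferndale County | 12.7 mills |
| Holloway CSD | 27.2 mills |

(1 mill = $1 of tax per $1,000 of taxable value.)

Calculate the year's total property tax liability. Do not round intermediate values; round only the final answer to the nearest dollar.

$13,570

Assessed value = $322,600 × 0.998 = $321,954.8
Disability exemption = min($11,000, 50% × $321,954.8) = min($11,000, $160,977.4) = $11,000 (dollar cap binds)
Taxable value = $321,954.8 − $9,600 − $11,000 = $301,354.8
Larchfield Township: $301,354.8 × 0.00513 = $1,545.950124
Ferndale County: $301,354.8 × 0.0127 = $3,827.20596
Holloway CSD: $301,354.8 × 0.0272 = $8,196.85056
Total = $13,570.006644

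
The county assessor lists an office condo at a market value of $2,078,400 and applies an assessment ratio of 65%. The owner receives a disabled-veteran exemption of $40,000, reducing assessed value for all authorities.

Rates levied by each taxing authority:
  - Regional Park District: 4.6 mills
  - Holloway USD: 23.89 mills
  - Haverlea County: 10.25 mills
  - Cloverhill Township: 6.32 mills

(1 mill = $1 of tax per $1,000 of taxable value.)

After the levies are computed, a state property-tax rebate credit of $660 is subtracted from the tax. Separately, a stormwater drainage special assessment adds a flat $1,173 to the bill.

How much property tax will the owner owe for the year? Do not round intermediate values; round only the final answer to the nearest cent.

Assessed value = $2,078,400 × 0.65 = $1,350,960
Taxable value = $1,350,960 − $40,000 = $1,310,960
Regional Park District: $1,310,960 × 0.0046 = $6,030.416
Holloway USD: $1,310,960 × 0.02389 = $31,318.8344
Haverlea County: $1,310,960 × 0.01025 = $13,437.34
Cloverhill Township: $1,310,960 × 0.00632 = $8,285.2672
Levies subtotal = $59,071.8576
After credit = $59,071.8576 − $660 = $58,411.8576
Total = $58,411.8576 + $1,173 = $59,584.8576

$59,584.86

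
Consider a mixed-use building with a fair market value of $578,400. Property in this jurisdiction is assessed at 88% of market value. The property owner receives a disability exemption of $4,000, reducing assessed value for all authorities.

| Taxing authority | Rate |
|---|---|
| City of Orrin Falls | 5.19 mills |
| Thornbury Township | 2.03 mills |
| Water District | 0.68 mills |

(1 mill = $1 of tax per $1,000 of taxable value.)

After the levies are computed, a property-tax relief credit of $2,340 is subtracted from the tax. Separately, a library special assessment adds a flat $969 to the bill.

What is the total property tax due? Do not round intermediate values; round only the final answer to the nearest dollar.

Assessed value = $578,400 × 0.88 = $508,992
Taxable value = $508,992 − $4,000 = $504,992
City of Orrin Falls: $504,992 × 0.00519 = $2,620.90848
Thornbury Township: $504,992 × 0.00203 = $1,025.13376
Water District: $504,992 × 0.00068 = $343.39456
Levies subtotal = $3,989.4368
After credit = $3,989.4368 − $2,340 = $1,649.4368
Total = $1,649.4368 + $969 = $2,618.4368

$2,618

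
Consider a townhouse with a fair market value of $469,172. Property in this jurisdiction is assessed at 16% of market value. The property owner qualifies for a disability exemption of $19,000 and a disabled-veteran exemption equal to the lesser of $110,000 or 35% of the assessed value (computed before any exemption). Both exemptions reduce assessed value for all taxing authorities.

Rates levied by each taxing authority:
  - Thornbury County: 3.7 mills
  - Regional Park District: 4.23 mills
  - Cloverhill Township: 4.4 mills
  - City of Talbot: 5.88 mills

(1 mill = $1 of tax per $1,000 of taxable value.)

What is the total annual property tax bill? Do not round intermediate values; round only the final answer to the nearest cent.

$542.55

Assessed value = $469,172 × 0.16 = $75,067.52
Disabled-veteran exemption = min($110,000, 35% × $75,067.52) = min($110,000, $26,273.632) = $26,273.632 (percentage binds)
Taxable value = $75,067.52 − $19,000 − $26,273.632 = $29,793.888
Thornbury County: $29,793.888 × 0.0037 = $110.2373856
Regional Park District: $29,793.888 × 0.00423 = $126.02814624
Cloverhill Township: $29,793.888 × 0.0044 = $131.0931072
City of Talbot: $29,793.888 × 0.00588 = $175.18806144
Total = $542.54670048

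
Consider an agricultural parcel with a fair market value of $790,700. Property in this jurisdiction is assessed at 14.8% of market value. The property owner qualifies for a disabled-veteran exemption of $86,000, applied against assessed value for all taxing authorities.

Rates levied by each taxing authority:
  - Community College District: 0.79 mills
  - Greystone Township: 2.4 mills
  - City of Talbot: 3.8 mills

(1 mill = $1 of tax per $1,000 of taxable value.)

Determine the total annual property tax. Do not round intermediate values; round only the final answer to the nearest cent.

Assessed value = $790,700 × 0.148 = $117,023.6
Taxable value = $117,023.6 − $86,000 = $31,023.6
Community College District: $31,023.6 × 0.00079 = $24.508644
Greystone Township: $31,023.6 × 0.0024 = $74.45664
City of Talbot: $31,023.6 × 0.0038 = $117.88968
Total = $24.508644 + $74.45664 + $117.88968 = $216.854964

$216.85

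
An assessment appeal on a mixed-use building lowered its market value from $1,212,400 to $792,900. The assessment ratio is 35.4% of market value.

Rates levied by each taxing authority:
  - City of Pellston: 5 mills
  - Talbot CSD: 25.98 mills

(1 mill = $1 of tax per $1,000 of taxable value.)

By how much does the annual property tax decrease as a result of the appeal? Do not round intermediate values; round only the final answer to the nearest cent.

$4,600.62

Old assessed value = $1,212,400 × 0.354 = $429,189.6
New assessed value = $792,900 × 0.354 = $280,686.6
Combined rate = 0.005 + 0.02598 = 0.03098
Old tax = $429,189.6 × 0.03098 = $13,296.293808
New tax = $280,686.6 × 0.03098 = $8,695.670868
Reduction = $13,296.293808 − $8,695.670868 = $4,600.62294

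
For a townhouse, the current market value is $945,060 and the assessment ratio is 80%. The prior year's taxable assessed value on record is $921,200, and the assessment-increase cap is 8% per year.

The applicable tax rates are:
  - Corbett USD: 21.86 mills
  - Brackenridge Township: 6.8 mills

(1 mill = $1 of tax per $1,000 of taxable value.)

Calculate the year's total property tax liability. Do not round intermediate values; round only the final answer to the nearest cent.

$21,668.34

Uncapped assessed value = $945,060 × 0.8 = $756,048
Cap limit = $921,200 × 1.08 = $994,896
Taxable assessed value = min($756,048, $994,896) = $756,048 (cap does not bind)
Corbett USD: $756,048 × 0.02186 = $16,527.20928
Brackenridge Township: $756,048 × 0.0068 = $5,141.1264
Total = $21,668.33568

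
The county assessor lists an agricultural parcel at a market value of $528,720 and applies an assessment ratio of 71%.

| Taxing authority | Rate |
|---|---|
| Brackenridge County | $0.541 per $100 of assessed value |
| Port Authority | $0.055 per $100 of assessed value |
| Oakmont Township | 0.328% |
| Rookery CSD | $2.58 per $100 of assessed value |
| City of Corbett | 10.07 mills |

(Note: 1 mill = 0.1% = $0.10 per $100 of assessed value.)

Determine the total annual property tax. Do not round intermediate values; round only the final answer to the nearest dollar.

$16,934

Assessed value = $528,720 × 0.71 = $375,391.2
Brackenridge County: $375,391.2 × 0.00541 = $2,030.866392
Port Authority: $375,391.2 × 0.00055 = $206.46516
Oakmont Township: $375,391.2 × 0.00328 = $1,231.283136
Rookery CSD: $375,391.2 × 0.0258 = $9,685.09296
City of Corbett: $375,391.2 × 0.01007 = $3,780.189384
Total = $16,933.897032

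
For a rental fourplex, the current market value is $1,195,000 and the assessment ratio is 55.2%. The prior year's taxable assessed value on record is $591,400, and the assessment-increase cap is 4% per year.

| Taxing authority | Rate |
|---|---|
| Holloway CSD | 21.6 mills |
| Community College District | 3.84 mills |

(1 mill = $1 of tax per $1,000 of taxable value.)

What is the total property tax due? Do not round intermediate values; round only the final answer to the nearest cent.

Uncapped assessed value = $1,195,000 × 0.552 = $659,640
Cap limit = $591,400 × 1.04 = $615,056
Taxable assessed value = min($659,640, $615,056) = $615,056 (cap binds)
Holloway CSD: $615,056 × 0.0216 = $13,285.2096
Community College District: $615,056 × 0.00384 = $2,361.81504
Total = $15,647.02464

$15,647.02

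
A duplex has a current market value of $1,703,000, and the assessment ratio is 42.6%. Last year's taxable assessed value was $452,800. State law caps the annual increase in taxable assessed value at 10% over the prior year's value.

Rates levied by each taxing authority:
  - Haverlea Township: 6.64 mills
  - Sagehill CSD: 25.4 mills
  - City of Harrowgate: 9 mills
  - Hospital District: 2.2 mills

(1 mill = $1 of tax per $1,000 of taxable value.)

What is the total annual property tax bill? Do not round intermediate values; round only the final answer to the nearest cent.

Uncapped assessed value = $1,703,000 × 0.426 = $725,478
Cap limit = $452,800 × 1.1 = $498,080
Taxable assessed value = min($725,478, $498,080) = $498,080 (cap binds)
Haverlea Township: $498,080 × 0.00664 = $3,307.2512
Sagehill CSD: $498,080 × 0.0254 = $12,651.232
City of Harrowgate: $498,080 × 0.009 = $4,482.72
Hospital District: $498,080 × 0.0022 = $1,095.776
Total = $21,536.9792

$21,536.98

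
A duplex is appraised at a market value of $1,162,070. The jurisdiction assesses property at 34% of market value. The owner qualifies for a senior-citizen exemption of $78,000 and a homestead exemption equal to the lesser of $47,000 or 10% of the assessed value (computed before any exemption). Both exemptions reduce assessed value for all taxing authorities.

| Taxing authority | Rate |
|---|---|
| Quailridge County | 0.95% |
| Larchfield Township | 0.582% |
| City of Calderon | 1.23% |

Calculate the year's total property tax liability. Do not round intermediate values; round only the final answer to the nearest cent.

$7,667.13

Assessed value = $1,162,070 × 0.34 = $395,103.8
Homestead exemption = min($47,000, 10% × $395,103.8) = min($47,000, $39,510.38) = $39,510.38 (percentage binds)
Taxable value = $395,103.8 − $78,000 − $39,510.38 = $277,593.42
Quailridge County: $277,593.42 × 0.0095 = $2,637.13749
Larchfield Township: $277,593.42 × 0.00582 = $1,615.5937044
City of Calderon: $277,593.42 × 0.0123 = $3,414.399066
Total = $7,667.1302604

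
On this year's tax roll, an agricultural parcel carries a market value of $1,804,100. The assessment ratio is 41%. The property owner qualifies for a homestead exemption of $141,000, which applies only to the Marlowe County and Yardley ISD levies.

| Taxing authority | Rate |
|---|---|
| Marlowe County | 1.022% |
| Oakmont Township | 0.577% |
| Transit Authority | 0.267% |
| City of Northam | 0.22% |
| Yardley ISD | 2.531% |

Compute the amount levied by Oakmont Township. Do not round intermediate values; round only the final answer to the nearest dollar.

$4,268

Assessed value = $1,804,100 × 0.41 = $739,681
Oakmont Township taxable value = $739,681 (exemption does not apply)
Oakmont Township levy = $739,681 × 0.00577 = $4,267.95937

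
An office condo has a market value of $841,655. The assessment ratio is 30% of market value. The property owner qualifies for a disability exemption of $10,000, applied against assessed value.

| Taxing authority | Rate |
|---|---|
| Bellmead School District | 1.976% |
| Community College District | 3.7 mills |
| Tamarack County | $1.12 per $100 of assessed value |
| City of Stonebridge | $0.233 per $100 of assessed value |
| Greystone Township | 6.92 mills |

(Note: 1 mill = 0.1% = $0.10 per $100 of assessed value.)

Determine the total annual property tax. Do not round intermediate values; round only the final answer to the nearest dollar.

Assessed value = $841,655 × 0.3 = $252,496.5
Taxable value = $252,496.5 − $10,000 = $242,496.5
Bellmead School District: $242,496.5 × 0.01976 = $4,791.73084
Community College District: $242,496.5 × 0.0037 = $897.23705
Tamarack County: $242,496.5 × 0.0112 = $2,715.9608
City of Stonebridge: $242,496.5 × 0.00233 = $565.016845
Greystone Township: $242,496.5 × 0.00692 = $1,678.07578
Total = $10,648.021315

$10,648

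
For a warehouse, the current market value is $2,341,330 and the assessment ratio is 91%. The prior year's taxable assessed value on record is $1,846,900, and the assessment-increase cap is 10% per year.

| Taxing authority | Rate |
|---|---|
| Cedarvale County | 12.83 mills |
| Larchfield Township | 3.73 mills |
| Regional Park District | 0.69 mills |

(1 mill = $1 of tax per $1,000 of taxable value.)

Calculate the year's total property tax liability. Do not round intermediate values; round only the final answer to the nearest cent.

Uncapped assessed value = $2,341,330 × 0.91 = $2,130,610.3
Cap limit = $1,846,900 × 1.1 = $2,031,590
Taxable assessed value = min($2,130,610.3, $2,031,590) = $2,031,590 (cap binds)
Cedarvale County: $2,031,590 × 0.01283 = $26,065.2997
Larchfield Township: $2,031,590 × 0.00373 = $7,577.8307
Regional Park District: $2,031,590 × 0.00069 = $1,401.7971
Total = $35,044.9275

$35,044.93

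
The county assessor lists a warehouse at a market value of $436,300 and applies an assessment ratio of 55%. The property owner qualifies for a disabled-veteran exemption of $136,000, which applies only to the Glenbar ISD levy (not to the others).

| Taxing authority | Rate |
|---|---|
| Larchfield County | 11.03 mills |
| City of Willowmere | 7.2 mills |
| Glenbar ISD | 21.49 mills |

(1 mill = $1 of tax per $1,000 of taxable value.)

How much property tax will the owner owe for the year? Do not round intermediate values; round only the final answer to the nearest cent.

Assessed value = $436,300 × 0.55 = $239,965
Larchfield County: $239,965 × 0.01103 = $2,646.81395
City of Willowmere: $239,965 × 0.0072 = $1,727.748
Glenbar ISD: ($239,965 − $136,000) × 0.02149 = $103,965 × 0.02149 = $2,234.20785
Total = $6,608.7698

$6,608.77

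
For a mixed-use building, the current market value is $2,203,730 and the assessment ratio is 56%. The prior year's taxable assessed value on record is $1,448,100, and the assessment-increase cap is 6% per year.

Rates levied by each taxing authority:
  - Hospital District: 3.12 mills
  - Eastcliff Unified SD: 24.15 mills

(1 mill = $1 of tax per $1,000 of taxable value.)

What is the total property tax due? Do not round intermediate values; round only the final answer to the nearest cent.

Uncapped assessed value = $2,203,730 × 0.56 = $1,234,088.8
Cap limit = $1,448,100 × 1.06 = $1,534,986
Taxable assessed value = min($1,234,088.8, $1,534,986) = $1,234,088.8 (cap does not bind)
Hospital District: $1,234,088.8 × 0.00312 = $3,850.357056
Eastcliff Unified SD: $1,234,088.8 × 0.02415 = $29,803.24452
Total = $33,653.601576

$33,653.60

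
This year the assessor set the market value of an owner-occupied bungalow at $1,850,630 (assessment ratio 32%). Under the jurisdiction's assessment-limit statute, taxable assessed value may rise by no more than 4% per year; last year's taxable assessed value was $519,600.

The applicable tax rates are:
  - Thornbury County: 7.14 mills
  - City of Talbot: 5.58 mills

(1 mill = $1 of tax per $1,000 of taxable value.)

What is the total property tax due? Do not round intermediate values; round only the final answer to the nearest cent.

Uncapped assessed value = $1,850,630 × 0.32 = $592,201.6
Cap limit = $519,600 × 1.04 = $540,384
Taxable assessed value = min($592,201.6, $540,384) = $540,384 (cap binds)
Thornbury County: $540,384 × 0.00714 = $3,858.34176
City of Talbot: $540,384 × 0.00558 = $3,015.34272
Total = $6,873.68448

$6,873.68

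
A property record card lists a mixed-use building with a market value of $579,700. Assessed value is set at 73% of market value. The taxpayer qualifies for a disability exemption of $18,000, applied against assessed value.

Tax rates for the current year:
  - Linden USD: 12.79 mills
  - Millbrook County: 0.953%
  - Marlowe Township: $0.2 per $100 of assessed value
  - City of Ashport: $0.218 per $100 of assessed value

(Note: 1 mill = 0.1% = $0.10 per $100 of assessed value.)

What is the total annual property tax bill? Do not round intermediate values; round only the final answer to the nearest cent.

$10,737.30

Assessed value = $579,700 × 0.73 = $423,181
Taxable value = $423,181 − $18,000 = $405,181
Linden USD: $405,181 × 0.01279 = $5,182.26499
Millbrook County: $405,181 × 0.00953 = $3,861.37493
Marlowe Township: $405,181 × 0.002 = $810.362
City of Ashport: $405,181 × 0.00218 = $883.29458
Total = $10,737.2965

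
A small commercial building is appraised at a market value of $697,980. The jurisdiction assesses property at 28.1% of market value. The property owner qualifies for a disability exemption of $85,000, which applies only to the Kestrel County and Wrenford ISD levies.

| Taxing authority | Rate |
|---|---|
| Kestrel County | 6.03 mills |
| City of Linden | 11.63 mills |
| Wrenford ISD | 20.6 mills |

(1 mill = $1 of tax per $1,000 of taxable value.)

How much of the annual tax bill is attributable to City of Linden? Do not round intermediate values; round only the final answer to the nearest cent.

$2,281.02

Assessed value = $697,980 × 0.281 = $196,132.38
City of Linden taxable value = $196,132.38 (exemption does not apply)
City of Linden levy = $196,132.38 × 0.01163 = $2,281.0195794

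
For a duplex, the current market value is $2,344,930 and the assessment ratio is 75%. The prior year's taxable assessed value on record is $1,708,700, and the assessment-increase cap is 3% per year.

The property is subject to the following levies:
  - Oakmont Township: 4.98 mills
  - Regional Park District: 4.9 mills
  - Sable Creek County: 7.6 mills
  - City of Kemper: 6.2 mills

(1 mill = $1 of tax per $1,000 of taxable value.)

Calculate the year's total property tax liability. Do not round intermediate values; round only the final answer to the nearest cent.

$41,645.96

Uncapped assessed value = $2,344,930 × 0.75 = $1,758,697.5
Cap limit = $1,708,700 × 1.03 = $1,759,961
Taxable assessed value = min($1,758,697.5, $1,759,961) = $1,758,697.5 (cap does not bind)
Oakmont Township: $1,758,697.5 × 0.00498 = $8,758.31355
Regional Park District: $1,758,697.5 × 0.0049 = $8,617.61775
Sable Creek County: $1,758,697.5 × 0.0076 = $13,366.101
City of Kemper: $1,758,697.5 × 0.0062 = $10,903.9245
Total = $41,645.9568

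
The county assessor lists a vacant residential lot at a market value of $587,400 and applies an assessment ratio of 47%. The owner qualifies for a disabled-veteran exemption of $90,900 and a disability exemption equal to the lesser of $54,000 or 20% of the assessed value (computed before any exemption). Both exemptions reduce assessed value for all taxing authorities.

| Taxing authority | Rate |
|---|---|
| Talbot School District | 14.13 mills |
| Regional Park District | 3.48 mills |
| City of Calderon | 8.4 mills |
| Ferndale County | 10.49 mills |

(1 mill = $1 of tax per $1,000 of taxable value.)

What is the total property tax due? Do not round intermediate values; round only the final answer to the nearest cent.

$4,788.00

Assessed value = $587,400 × 0.47 = $276,078
Disability exemption = min($54,000, 20% × $276,078) = min($54,000, $55,215.6) = $54,000 (dollar cap binds)
Taxable value = $276,078 − $90,900 − $54,000 = $131,178
Talbot School District: $131,178 × 0.01413 = $1,853.54514
Regional Park District: $131,178 × 0.00348 = $456.49944
City of Calderon: $131,178 × 0.0084 = $1,101.8952
Ferndale County: $131,178 × 0.01049 = $1,376.05722
Total = $4,787.997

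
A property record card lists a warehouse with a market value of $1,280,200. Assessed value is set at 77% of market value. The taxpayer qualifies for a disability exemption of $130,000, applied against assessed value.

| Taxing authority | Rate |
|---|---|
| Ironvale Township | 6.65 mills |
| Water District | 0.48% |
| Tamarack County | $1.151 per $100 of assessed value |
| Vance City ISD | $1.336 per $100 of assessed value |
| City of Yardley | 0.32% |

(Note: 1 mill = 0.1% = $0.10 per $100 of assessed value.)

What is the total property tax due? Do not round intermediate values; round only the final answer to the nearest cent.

Assessed value = $1,280,200 × 0.77 = $985,754
Taxable value = $985,754 − $130,000 = $855,754
Ironvale Township: $855,754 × 0.00665 = $5,690.7641
Water District: $855,754 × 0.0048 = $4,107.6192
Tamarack County: $855,754 × 0.01151 = $9,849.72854
Vance City ISD: $855,754 × 0.01336 = $11,432.87344
City of Yardley: $855,754 × 0.0032 = $2,738.4128
Total = $33,819.39808

$33,819.40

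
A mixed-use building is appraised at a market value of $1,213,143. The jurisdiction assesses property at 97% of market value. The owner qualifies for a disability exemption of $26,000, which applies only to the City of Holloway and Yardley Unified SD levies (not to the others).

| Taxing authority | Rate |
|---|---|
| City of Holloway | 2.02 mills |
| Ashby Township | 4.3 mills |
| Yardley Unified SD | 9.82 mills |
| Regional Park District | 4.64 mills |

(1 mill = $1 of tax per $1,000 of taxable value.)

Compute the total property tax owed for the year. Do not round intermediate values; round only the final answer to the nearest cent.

$24,145.00

Assessed value = $1,213,143 × 0.97 = $1,176,748.71
City of Holloway: ($1,176,748.71 − $26,000) × 0.00202 = $1,150,748.71 × 0.00202 = $2,324.5123942
Ashby Township: $1,176,748.71 × 0.0043 = $5,060.019453
Yardley Unified SD: ($1,176,748.71 − $26,000) × 0.00982 = $1,150,748.71 × 0.00982 = $11,300.3523322
Regional Park District: $1,176,748.71 × 0.00464 = $5,460.1140144
Total = $24,144.9981938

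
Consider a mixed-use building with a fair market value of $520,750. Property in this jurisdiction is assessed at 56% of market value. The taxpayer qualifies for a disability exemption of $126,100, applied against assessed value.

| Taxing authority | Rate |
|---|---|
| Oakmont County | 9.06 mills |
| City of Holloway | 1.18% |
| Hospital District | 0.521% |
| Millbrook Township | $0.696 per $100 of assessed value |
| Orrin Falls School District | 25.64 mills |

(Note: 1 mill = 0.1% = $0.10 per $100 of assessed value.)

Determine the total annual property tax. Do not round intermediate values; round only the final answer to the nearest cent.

Assessed value = $520,750 × 0.56 = $291,620
Taxable value = $291,620 − $126,100 = $165,520
Oakmont County: $165,520 × 0.00906 = $1,499.6112
City of Holloway: $165,520 × 0.0118 = $1,953.136
Hospital District: $165,520 × 0.00521 = $862.3592
Millbrook Township: $165,520 × 0.00696 = $1,152.0192
Orrin Falls School District: $165,520 × 0.02564 = $4,243.9328
Total = $9,711.0584

$9,711.06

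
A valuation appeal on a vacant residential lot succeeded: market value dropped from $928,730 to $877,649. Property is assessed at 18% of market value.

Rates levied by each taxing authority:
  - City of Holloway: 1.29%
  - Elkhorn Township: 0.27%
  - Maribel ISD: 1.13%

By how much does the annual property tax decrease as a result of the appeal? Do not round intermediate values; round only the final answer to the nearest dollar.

Old assessed value = $928,730 × 0.18 = $167,171.4
New assessed value = $877,649 × 0.18 = $157,976.82
Combined rate = 0.0129 + 0.0027 + 0.0113 = 0.0269
Old tax = $167,171.4 × 0.0269 = $4,496.91066
New tax = $157,976.82 × 0.0269 = $4,249.576458
Reduction = $4,496.91066 − $4,249.576458 = $247.334202

$247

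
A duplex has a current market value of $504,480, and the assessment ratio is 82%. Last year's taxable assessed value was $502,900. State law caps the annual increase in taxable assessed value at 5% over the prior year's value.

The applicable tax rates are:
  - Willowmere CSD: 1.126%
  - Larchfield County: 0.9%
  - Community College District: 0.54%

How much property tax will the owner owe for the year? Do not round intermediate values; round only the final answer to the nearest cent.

Uncapped assessed value = $504,480 × 0.82 = $413,673.6
Cap limit = $502,900 × 1.05 = $528,045
Taxable assessed value = min($413,673.6, $528,045) = $413,673.6 (cap does not bind)
Willowmere CSD: $413,673.6 × 0.01126 = $4,657.964736
Larchfield County: $413,673.6 × 0.009 = $3,723.0624
Community College District: $413,673.6 × 0.0054 = $2,233.83744
Total = $10,614.864576

$10,614.86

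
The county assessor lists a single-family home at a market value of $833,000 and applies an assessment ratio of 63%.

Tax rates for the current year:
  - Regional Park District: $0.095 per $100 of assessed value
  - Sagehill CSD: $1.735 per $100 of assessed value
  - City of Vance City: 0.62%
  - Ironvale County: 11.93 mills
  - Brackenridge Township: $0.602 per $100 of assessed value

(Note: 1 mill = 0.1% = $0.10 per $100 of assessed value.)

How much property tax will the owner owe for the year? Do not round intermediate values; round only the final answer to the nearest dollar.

$22,277

Assessed value = $833,000 × 0.63 = $524,790
Regional Park District: $524,790 × 0.00095 = $498.5505
Sagehill CSD: $524,790 × 0.01735 = $9,105.1065
City of Vance City: $524,790 × 0.0062 = $3,253.698
Ironvale County: $524,790 × 0.01193 = $6,260.7447
Brackenridge Township: $524,790 × 0.00602 = $3,159.2358
Total = $22,277.3355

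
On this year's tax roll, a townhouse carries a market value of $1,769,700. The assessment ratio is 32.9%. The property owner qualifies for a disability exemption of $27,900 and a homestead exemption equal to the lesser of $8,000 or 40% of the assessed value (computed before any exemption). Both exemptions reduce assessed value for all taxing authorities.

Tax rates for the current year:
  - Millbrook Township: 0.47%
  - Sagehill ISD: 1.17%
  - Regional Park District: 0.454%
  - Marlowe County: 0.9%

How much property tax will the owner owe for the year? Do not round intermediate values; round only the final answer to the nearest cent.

$16,357.16

Assessed value = $1,769,700 × 0.329 = $582,231.3
Homestead exemption = min($8,000, 40% × $582,231.3) = min($8,000, $232,892.52) = $8,000 (dollar cap binds)
Taxable value = $582,231.3 − $27,900 − $8,000 = $546,331.3
Millbrook Township: $546,331.3 × 0.0047 = $2,567.75711
Sagehill ISD: $546,331.3 × 0.0117 = $6,392.07621
Regional Park District: $546,331.3 × 0.00454 = $2,480.344102
Marlowe County: $546,331.3 × 0.009 = $4,916.9817
Total = $16,357.159122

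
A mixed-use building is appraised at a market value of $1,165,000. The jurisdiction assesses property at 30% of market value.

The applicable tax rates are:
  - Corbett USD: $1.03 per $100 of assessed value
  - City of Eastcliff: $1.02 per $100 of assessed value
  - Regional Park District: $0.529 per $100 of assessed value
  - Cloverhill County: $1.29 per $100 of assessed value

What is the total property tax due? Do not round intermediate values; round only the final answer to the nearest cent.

$13,522.16

Assessed value = $1,165,000 × 0.3 = $349,500
Corbett USD: $349,500 × 0.0103 = $3,599.85
City of Eastcliff: $349,500 × 0.0102 = $3,564.9
Regional Park District: $349,500 × 0.00529 = $1,848.855
Cloverhill County: $349,500 × 0.0129 = $4,508.55
Total = $3,599.85 + $3,564.9 + $1,848.855 + $4,508.55 = $13,522.155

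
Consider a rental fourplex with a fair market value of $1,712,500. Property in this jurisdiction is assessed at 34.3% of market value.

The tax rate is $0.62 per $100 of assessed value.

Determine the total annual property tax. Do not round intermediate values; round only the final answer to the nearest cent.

$3,641.80

Assessed value = $1,712,500 × 0.343 = $587,387.5
Tax = $587,387.5 × 0.0062 = $3,641.8025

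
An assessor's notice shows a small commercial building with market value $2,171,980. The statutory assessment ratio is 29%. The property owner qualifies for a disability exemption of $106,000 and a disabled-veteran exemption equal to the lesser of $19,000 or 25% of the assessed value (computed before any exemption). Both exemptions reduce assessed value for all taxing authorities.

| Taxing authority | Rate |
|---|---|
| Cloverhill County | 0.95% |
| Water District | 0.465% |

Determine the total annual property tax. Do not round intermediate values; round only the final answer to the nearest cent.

$7,143.97

Assessed value = $2,171,980 × 0.29 = $629,874.2
Disabled-veteran exemption = min($19,000, 25% × $629,874.2) = min($19,000, $157,468.55) = $19,000 (dollar cap binds)
Taxable value = $629,874.2 − $106,000 − $19,000 = $504,874.2
Cloverhill County: $504,874.2 × 0.0095 = $4,796.3049
Water District: $504,874.2 × 0.00465 = $2,347.66503
Total = $7,143.96993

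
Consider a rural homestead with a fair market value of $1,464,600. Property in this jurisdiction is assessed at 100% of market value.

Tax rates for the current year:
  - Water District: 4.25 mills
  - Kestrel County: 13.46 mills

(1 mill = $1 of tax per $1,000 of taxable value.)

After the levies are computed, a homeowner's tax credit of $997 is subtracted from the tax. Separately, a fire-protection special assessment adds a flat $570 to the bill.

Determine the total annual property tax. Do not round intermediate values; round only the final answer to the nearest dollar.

$25,511

Assessed value = $1,464,600 × 1 = $1,464,600
Water District: $1,464,600 × 0.00425 = $6,224.55
Kestrel County: $1,464,600 × 0.01346 = $19,713.516
Levies subtotal = $25,938.066
After credit = $25,938.066 − $997 = $24,941.066
Total = $24,941.066 + $570 = $25,511.066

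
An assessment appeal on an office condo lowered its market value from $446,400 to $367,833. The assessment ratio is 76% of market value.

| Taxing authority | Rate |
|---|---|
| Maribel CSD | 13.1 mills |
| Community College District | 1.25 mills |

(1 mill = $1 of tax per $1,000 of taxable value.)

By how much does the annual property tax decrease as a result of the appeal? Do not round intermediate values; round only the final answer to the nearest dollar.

Old assessed value = $446,400 × 0.76 = $339,264
New assessed value = $367,833 × 0.76 = $279,553.08
Combined rate = 0.0131 + 0.00125 = 0.01435
Old tax = $339,264 × 0.01435 = $4,868.4384
New tax = $279,553.08 × 0.01435 = $4,011.586698
Reduction = $4,868.4384 − $4,011.586698 = $856.851702

$857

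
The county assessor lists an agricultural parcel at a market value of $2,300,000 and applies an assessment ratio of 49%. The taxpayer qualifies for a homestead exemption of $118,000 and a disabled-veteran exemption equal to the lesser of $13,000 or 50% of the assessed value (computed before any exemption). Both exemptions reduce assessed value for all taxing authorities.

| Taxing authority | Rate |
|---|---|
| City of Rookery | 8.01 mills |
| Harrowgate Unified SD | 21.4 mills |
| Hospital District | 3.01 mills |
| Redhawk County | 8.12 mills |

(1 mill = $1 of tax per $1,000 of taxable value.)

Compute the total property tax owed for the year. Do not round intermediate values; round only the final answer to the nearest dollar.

Assessed value = $2,300,000 × 0.49 = $1,127,000
Disabled-veteran exemption = min($13,000, 50% × $1,127,000) = min($13,000, $563,500) = $13,000 (dollar cap binds)
Taxable value = $1,127,000 − $118,000 − $13,000 = $996,000
City of Rookery: $996,000 × 0.00801 = $7,977.96
Harrowgate Unified SD: $996,000 × 0.0214 = $21,314.4
Hospital District: $996,000 × 0.00301 = $2,997.96
Redhawk County: $996,000 × 0.00812 = $8,087.52
Total = $40,377.84

$40,378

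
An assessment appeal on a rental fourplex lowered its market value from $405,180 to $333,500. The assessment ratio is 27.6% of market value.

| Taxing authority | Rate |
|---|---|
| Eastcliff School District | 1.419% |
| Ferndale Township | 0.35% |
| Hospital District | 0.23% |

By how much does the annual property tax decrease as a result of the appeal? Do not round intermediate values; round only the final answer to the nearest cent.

$395.48

Old assessed value = $405,180 × 0.276 = $111,829.68
New assessed value = $333,500 × 0.276 = $92,046
Combined rate = 0.01419 + 0.0035 + 0.0023 = 0.01999
Old tax = $111,829.68 × 0.01999 = $2,235.4753032
New tax = $92,046 × 0.01999 = $1,839.99954
Reduction = $2,235.4753032 − $1,839.99954 = $395.4757632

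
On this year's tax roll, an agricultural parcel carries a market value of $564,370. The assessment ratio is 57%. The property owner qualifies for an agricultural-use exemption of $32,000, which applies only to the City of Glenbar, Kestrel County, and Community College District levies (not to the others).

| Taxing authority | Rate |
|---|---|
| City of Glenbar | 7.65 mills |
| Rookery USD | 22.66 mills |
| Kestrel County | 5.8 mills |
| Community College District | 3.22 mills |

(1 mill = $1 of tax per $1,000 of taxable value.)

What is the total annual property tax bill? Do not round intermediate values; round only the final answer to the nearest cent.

Assessed value = $564,370 × 0.57 = $321,690.9
City of Glenbar: ($321,690.9 − $32,000) × 0.00765 = $289,690.9 × 0.00765 = $2,216.135385
Rookery USD: $321,690.9 × 0.02266 = $7,289.515794
Kestrel County: ($321,690.9 − $32,000) × 0.0058 = $289,690.9 × 0.0058 = $1,680.20722
Community College District: ($321,690.9 − $32,000) × 0.00322 = $289,690.9 × 0.00322 = $932.804698
Total = $12,118.663097

$12,118.66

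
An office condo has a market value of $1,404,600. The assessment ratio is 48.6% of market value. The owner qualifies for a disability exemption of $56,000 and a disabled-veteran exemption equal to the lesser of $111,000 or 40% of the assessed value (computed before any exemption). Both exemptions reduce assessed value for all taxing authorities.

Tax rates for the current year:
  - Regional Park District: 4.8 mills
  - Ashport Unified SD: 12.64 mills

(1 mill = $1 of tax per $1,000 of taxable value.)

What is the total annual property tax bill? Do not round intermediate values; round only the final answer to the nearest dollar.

Assessed value = $1,404,600 × 0.486 = $682,635.6
Disabled-veteran exemption = min($111,000, 40% × $682,635.6) = min($111,000, $273,054.24) = $111,000 (dollar cap binds)
Taxable value = $682,635.6 − $56,000 − $111,000 = $515,635.6
Regional Park District: $515,635.6 × 0.0048 = $2,475.05088
Ashport Unified SD: $515,635.6 × 0.01264 = $6,517.633984
Total = $8,992.684864

$8,993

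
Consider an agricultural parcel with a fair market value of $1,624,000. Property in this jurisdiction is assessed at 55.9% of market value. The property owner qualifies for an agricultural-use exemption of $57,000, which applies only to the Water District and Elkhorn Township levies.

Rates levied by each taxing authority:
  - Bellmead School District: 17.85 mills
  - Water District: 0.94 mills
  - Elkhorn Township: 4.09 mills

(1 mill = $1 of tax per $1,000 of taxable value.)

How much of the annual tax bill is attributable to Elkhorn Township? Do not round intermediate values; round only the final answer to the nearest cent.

$3,479.84

Assessed value = $1,624,000 × 0.559 = $907,816
Elkhorn Township taxable value = $907,816 − $57,000 = $850,816
Elkhorn Township levy = $850,816 × 0.00409 = $3,479.83744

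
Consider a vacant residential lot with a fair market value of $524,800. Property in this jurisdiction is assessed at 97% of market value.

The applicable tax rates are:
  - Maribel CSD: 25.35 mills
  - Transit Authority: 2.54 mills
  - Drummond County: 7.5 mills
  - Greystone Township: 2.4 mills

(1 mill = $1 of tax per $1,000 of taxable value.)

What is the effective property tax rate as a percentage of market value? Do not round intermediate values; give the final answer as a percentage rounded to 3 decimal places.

Assessed value = $524,800 × 0.97 = $509,056
Maribel CSD: $509,056 × 0.02535 = $12,904.5696
Transit Authority: $509,056 × 0.00254 = $1,293.00224
Drummond County: $509,056 × 0.0075 = $3,817.92
Greystone Township: $509,056 × 0.0024 = $1,221.7344
Total tax = $19,237.22624
Effective rate = $19,237.22624 ÷ $524,800 = 3.666% of market value

3.666%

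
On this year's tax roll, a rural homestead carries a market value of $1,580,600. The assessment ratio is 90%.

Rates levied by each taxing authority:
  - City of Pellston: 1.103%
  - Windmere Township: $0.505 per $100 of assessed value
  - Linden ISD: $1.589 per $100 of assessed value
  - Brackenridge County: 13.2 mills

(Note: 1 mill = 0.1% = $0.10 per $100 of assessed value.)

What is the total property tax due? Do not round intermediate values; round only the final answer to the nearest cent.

Assessed value = $1,580,600 × 0.9 = $1,422,540
City of Pellston: $1,422,540 × 0.01103 = $15,690.6162
Windmere Township: $1,422,540 × 0.00505 = $7,183.827
Linden ISD: $1,422,540 × 0.01589 = $22,604.1606
Brackenridge County: $1,422,540 × 0.0132 = $18,777.528
Total = $64,256.1318

$64,256.13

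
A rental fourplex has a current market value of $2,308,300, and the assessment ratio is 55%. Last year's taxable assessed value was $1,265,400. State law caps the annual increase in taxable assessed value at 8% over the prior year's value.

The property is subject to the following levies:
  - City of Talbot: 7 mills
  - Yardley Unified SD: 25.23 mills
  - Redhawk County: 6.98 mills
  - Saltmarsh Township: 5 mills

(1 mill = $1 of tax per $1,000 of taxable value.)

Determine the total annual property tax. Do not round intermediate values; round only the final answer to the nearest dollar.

$56,127

Uncapped assessed value = $2,308,300 × 0.55 = $1,269,565
Cap limit = $1,265,400 × 1.08 = $1,366,632
Taxable assessed value = min($1,269,565, $1,366,632) = $1,269,565 (cap does not bind)
City of Talbot: $1,269,565 × 0.007 = $8,886.955
Yardley Unified SD: $1,269,565 × 0.02523 = $32,031.12495
Redhawk County: $1,269,565 × 0.00698 = $8,861.5637
Saltmarsh Township: $1,269,565 × 0.005 = $6,347.825
Total = $56,127.46865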